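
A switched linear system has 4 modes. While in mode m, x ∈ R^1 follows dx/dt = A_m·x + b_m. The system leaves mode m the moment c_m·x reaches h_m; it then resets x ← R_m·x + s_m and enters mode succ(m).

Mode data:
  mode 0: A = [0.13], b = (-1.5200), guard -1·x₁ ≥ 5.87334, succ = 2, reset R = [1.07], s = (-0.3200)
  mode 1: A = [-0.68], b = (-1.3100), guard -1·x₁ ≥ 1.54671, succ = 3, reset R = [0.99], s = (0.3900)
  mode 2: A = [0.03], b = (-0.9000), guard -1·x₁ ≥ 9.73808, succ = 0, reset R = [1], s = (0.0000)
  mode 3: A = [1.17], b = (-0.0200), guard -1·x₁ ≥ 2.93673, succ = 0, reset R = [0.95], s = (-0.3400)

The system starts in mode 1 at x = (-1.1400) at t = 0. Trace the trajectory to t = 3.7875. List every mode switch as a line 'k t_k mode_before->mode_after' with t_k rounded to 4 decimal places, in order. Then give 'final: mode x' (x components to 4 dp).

Mode 1: guard c·x = 1.5467 hit at Δt = 1.0706 (t = 1.0706), x⁻ = (-1.5467) → reset → x⁺ = (-1.1412), jump to mode 3
Mode 3: guard c·x = 2.9367 hit at Δt = 0.8001 (t = 1.8707), x⁻ = (-2.9367) → reset → x⁺ = (-3.1299), jump to mode 0
Mode 0: guard c·x = 5.8733 hit at Δt = 1.3063 (t = 3.1770), x⁻ = (-5.8733) → reset → x⁺ = (-6.6045), jump to mode 2
Mode 2: flow for 0.6105 to horizon, guard not reached → x = (-7.2811)

1 1.0706 1->3
2 1.8707 3->0
3 3.1770 0->2
final: 2 -7.2811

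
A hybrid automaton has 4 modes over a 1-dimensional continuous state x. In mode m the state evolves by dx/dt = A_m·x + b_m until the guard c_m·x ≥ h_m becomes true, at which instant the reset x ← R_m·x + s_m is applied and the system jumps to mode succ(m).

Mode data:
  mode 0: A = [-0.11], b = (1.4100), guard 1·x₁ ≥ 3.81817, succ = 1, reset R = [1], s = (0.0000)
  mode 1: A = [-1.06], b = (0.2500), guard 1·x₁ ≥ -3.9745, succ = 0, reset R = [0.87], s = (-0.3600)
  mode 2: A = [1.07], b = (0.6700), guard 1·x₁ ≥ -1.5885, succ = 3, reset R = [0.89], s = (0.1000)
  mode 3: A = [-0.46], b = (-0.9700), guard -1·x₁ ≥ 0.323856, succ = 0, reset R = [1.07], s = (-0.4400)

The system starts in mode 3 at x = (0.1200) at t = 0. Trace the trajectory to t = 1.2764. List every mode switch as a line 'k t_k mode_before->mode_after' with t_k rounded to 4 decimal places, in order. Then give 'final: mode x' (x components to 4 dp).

1 0.4828 3->0
final: 0 0.3507

Mode 3: guard c·x = 0.3239 hit at Δt = 0.4828 (t = 0.4828), x⁻ = (-0.3239) → reset → x⁺ = (-0.7865), jump to mode 0
Mode 0: flow for 0.7936 to horizon, guard not reached → x = (0.3507)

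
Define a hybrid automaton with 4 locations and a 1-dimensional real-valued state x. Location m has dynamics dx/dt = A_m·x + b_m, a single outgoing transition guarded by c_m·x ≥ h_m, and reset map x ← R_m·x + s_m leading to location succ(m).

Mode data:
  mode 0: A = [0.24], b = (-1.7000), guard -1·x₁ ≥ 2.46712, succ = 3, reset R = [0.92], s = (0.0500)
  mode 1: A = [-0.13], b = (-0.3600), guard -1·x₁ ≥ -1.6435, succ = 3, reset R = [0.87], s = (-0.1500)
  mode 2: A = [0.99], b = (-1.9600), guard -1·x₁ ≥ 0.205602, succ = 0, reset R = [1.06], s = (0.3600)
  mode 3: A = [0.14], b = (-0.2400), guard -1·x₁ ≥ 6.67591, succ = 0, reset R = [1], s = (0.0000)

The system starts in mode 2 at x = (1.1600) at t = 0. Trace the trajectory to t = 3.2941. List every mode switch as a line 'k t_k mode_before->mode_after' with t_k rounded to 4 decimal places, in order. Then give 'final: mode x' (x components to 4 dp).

1 0.9904 2->0
2 2.3200 0->3
final: 3 -2.7946

Mode 2: guard c·x = 0.2056 hit at Δt = 0.9904 (t = 0.9904), x⁻ = (-0.2056) → reset → x⁺ = (0.1421), jump to mode 0
Mode 0: guard c·x = 2.4671 hit at Δt = 1.3296 (t = 2.3200), x⁻ = (-2.4671) → reset → x⁺ = (-2.2198), jump to mode 3
Mode 3: flow for 0.9741 to horizon, guard not reached → x = (-2.7946)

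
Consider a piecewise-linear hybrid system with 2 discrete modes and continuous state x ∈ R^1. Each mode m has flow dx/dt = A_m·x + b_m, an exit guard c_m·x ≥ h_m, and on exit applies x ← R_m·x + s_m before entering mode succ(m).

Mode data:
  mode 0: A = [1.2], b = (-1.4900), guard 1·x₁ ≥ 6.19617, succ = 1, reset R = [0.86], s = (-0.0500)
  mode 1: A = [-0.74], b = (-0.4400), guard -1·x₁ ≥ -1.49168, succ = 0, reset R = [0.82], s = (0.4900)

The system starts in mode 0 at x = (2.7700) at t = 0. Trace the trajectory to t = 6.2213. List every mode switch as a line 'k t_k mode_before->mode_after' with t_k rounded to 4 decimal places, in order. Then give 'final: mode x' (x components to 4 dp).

Mode 0: guard c·x = 6.1962 hit at Δt = 0.9801 (t = 0.9801), x⁻ = (6.1962) → reset → x⁺ = (5.2787), jump to mode 1
Mode 1: guard c·x = -1.4917 hit at Δt = 1.3987 (t = 2.3788), x⁻ = (1.4917) → reset → x⁺ = (1.7132), jump to mode 0
Mode 0: guard c·x = 6.1962 hit at Δt = 1.9601 (t = 4.3389), x⁻ = (6.1962) → reset → x⁺ = (5.2787), jump to mode 1
Mode 1: guard c·x = -1.4917 hit at Δt = 1.3987 (t = 5.7376), x⁻ = (1.4917) → reset → x⁺ = (1.7132), jump to mode 0
Mode 0: flow for 0.4837 to horizon, guard not reached → x = (2.0842)

1 0.9801 0->1
2 2.3788 1->0
3 4.3389 0->1
4 5.7376 1->0
final: 0 2.0842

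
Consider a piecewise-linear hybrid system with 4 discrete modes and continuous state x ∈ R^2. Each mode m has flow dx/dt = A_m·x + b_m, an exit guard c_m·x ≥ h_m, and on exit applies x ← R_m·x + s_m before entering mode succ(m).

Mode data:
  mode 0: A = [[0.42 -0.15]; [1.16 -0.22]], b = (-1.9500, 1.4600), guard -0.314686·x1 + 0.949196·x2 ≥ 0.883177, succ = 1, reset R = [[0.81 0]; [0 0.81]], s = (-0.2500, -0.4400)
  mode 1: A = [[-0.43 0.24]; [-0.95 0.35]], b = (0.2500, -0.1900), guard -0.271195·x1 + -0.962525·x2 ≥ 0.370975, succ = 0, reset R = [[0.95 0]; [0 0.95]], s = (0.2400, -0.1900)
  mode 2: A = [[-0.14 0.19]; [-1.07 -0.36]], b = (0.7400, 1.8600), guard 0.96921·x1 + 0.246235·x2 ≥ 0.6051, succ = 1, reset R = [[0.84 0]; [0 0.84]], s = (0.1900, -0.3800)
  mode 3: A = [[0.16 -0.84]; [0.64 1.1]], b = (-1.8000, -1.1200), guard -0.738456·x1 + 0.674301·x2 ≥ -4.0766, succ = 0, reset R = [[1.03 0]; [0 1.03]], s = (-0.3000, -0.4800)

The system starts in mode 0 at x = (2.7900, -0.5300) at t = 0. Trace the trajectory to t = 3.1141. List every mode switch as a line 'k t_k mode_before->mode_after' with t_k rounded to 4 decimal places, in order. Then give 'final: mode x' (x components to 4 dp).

1 0.5167 0->1
2 1.6120 1->0
3 2.3935 0->1
final: 1 0.1045 0.3073

Mode 0: guard c·x = 0.8832 hit at Δt = 0.5167 (t = 0.5167), x⁻ = (2.2902, 1.6897) → reset → x⁺ = (1.6051, 0.9287), jump to mode 1
Mode 1: guard c·x = 0.3710 hit at Δt = 1.0953 (t = 1.6120), x⁻ = (1.2318, -0.7325) → reset → x⁺ = (1.4102, -0.8859), jump to mode 0
Mode 0: guard c·x = 0.8832 hit at Δt = 0.7815 (t = 2.3935), x⁻ = (0.1381, 0.9762) → reset → x⁺ = (-0.1382, 0.3507), jump to mode 1
Mode 1: flow for 0.7206 to horizon, guard not reached → x = (0.1045, 0.3073)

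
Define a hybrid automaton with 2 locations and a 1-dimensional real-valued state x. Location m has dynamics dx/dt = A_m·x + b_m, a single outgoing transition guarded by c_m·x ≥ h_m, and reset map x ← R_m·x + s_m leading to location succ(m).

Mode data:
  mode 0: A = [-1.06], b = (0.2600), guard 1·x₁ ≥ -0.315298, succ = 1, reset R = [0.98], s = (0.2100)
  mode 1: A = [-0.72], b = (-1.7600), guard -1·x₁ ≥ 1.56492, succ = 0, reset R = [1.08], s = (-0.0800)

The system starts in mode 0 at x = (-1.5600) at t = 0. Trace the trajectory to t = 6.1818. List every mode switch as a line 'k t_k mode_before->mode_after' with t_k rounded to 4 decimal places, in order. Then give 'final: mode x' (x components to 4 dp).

1 1.1033 0->1
2 2.4656 1->0
3 3.6728 0->1
4 5.0351 1->0
final: 0 -0.3524

Mode 0: guard c·x = -0.3153 hit at Δt = 1.1033 (t = 1.1033), x⁻ = (-0.3153) → reset → x⁺ = (-0.0990), jump to mode 1
Mode 1: guard c·x = 1.5649 hit at Δt = 1.3623 (t = 2.4656), x⁻ = (-1.5649) → reset → x⁺ = (-1.7701), jump to mode 0
Mode 0: guard c·x = -0.3153 hit at Δt = 1.2072 (t = 3.6728), x⁻ = (-0.3153) → reset → x⁺ = (-0.0990), jump to mode 1
Mode 1: guard c·x = 1.5649 hit at Δt = 1.3623 (t = 5.0351), x⁻ = (-1.5649) → reset → x⁺ = (-1.7701), jump to mode 0
Mode 0: flow for 1.1467 to horizon, guard not reached → x = (-0.3524)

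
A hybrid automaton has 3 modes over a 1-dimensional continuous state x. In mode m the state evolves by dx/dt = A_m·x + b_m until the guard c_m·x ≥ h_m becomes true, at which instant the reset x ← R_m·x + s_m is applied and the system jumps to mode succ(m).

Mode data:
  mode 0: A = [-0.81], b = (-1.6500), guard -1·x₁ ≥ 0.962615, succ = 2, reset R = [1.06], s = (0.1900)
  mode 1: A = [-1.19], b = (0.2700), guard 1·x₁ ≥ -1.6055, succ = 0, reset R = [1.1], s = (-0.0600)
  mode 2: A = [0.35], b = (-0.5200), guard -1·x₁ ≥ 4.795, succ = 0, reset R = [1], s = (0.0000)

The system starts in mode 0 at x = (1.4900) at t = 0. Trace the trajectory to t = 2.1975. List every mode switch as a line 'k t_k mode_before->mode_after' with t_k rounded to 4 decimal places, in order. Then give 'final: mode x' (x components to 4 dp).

1 1.4675 0->2
final: 2 -1.5046

Mode 0: guard c·x = 0.9626 hit at Δt = 1.4675 (t = 1.4675), x⁻ = (-0.9626) → reset → x⁺ = (-0.8304), jump to mode 2
Mode 2: flow for 0.7300 to horizon, guard not reached → x = (-1.5046)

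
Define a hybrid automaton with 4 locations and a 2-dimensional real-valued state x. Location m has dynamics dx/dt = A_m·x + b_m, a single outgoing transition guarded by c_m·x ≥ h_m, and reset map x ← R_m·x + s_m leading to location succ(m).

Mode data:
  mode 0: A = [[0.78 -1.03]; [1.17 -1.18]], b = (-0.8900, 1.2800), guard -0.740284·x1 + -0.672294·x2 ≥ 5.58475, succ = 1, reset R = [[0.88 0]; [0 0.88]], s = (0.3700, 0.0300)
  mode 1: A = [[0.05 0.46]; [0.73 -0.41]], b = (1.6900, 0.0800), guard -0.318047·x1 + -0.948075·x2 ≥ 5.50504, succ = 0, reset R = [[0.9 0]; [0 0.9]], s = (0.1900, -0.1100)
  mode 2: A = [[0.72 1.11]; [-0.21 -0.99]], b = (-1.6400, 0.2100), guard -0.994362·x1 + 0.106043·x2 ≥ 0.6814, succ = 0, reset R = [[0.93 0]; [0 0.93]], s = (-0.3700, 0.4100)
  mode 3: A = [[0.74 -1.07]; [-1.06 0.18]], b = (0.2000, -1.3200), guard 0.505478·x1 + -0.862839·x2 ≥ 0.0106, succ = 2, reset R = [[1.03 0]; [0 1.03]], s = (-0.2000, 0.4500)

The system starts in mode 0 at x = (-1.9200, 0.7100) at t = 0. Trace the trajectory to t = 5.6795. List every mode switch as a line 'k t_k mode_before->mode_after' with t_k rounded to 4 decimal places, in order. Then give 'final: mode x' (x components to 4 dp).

Mode 0: guard c·x = 5.5847 hit at Δt = 1.1531 (t = 1.1531), x⁻ = (-5.6365, -2.1005) → reset → x⁺ = (-4.5901, -1.8184), jump to mode 1
Mode 1: guard c·x = 5.5050 hit at Δt = 1.3050 (t = 2.4581), x⁻ = (-4.5694, -4.2737) → reset → x⁺ = (-3.9225, -3.9563), jump to mode 0
Mode 0: guard c·x = 5.5847 hit at Δt = 1.1959 (t = 3.6540), x⁻ = (-4.5542, -3.2922) → reset → x⁺ = (-3.6377, -2.8671), jump to mode 1
Mode 1: guard c·x = 5.5050 hit at Δt = 1.4774 (t = 5.1315), x⁻ = (-3.9470, -4.4825) → reset → x⁺ = (-3.3623, -4.1442), jump to mode 0
Mode 0: flow for 0.5480 to horizon, guard not reached → x = (-3.1914, -3.1786)

1 1.1531 0->1
2 2.4581 1->0
3 3.6540 0->1
4 5.1315 1->0
final: 0 -3.1914 -3.1786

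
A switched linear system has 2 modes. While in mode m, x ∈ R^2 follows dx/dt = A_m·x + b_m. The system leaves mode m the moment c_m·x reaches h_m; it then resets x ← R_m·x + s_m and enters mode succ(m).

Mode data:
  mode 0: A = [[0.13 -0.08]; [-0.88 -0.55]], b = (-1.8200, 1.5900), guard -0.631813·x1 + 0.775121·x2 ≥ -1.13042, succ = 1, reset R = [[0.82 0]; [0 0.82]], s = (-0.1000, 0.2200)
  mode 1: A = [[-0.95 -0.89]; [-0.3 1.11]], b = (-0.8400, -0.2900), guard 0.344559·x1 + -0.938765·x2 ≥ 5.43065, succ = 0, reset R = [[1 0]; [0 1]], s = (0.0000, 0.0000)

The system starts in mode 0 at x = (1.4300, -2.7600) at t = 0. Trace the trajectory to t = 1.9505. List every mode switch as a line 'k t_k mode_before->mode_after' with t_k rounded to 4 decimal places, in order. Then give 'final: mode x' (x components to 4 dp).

1 0.7678 0->1
final: 1 0.8826 -3.8999

Mode 0: guard c·x = -1.1304 hit at Δt = 0.7678 (t = 0.7678), x⁻ = (0.2422, -1.2610) → reset → x⁺ = (0.0986, -0.8140), jump to mode 1
Mode 1: flow for 1.1827 to horizon, guard not reached → x = (0.8826, -3.8999)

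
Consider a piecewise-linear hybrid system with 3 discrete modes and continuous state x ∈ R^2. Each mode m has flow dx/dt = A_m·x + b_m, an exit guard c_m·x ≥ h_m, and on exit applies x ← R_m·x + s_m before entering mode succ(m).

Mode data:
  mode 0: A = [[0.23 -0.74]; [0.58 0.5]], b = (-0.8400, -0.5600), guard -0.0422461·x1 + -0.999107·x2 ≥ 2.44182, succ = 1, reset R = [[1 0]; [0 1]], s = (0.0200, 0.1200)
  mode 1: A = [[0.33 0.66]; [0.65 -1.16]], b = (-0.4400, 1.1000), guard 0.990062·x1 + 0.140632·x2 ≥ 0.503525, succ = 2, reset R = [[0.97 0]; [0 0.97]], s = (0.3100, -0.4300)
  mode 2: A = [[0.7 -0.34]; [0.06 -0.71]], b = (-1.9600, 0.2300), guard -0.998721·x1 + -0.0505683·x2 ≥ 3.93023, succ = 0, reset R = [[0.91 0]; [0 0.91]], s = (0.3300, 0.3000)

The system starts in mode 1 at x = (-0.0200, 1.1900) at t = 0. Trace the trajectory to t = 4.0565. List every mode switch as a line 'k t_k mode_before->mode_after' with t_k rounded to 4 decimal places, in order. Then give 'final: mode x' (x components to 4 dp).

Mode 1: guard c·x = 0.5035 hit at Δt = 1.0722 (t = 1.0722), x⁻ = (0.3528, 1.0969) → reset → x⁺ = (0.6522, 0.6340), jump to mode 2
Mode 2: guard c·x = 3.9302 hit at Δt = 1.5303 (t = 2.6025), x⁻ = (-3.9522, 0.3351) → reset → x⁺ = (-3.2665, 0.6050), jump to mode 0
Mode 0: guard c·x = 2.4418 hit at Δt = 0.8958 (t = 3.4983), x⁻ = (-4.3925, -2.2583) → reset → x⁺ = (-4.3725, -2.1383), jump to mode 1
Mode 1: flow for 0.5582 to horizon, guard not reached → x = (-6.3637, -2.1212)

1 1.0722 1->2
2 2.6025 2->0
3 3.4983 0->1
final: 1 -6.3637 -2.1212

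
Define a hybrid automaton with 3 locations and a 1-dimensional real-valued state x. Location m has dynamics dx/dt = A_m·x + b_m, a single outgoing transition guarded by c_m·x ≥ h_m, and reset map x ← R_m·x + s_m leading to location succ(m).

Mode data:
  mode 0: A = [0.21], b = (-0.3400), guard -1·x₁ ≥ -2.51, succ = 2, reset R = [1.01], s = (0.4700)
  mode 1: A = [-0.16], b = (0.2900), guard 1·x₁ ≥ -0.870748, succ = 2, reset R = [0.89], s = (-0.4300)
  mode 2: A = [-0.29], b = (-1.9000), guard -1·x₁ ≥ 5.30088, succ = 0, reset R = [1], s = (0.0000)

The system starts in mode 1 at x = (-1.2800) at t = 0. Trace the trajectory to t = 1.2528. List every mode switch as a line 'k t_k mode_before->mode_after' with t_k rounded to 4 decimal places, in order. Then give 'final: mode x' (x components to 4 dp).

1 0.8872 1->2
final: 2 -1.7428

Mode 1: guard c·x = -0.8707 hit at Δt = 0.8872 (t = 0.8872), x⁻ = (-0.8707) → reset → x⁺ = (-1.2050), jump to mode 2
Mode 2: flow for 0.3656 to horizon, guard not reached → x = (-1.7428)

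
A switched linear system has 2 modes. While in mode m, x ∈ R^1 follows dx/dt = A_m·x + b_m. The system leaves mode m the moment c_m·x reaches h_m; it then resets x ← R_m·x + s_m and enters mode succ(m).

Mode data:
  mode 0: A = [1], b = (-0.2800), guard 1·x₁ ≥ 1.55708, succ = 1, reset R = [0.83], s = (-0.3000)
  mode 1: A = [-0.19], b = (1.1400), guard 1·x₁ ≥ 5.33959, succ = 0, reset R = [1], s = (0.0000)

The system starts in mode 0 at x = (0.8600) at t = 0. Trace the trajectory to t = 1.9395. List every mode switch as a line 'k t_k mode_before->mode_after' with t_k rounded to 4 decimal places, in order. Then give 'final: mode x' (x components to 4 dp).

Mode 0: guard c·x = 1.5571 hit at Δt = 0.7893 (t = 0.7893), x⁻ = (1.5571) → reset → x⁺ = (0.9924), jump to mode 1
Mode 1: flow for 1.1502 to horizon, guard not reached → x = (1.9754)

1 0.7893 0->1
final: 1 1.9754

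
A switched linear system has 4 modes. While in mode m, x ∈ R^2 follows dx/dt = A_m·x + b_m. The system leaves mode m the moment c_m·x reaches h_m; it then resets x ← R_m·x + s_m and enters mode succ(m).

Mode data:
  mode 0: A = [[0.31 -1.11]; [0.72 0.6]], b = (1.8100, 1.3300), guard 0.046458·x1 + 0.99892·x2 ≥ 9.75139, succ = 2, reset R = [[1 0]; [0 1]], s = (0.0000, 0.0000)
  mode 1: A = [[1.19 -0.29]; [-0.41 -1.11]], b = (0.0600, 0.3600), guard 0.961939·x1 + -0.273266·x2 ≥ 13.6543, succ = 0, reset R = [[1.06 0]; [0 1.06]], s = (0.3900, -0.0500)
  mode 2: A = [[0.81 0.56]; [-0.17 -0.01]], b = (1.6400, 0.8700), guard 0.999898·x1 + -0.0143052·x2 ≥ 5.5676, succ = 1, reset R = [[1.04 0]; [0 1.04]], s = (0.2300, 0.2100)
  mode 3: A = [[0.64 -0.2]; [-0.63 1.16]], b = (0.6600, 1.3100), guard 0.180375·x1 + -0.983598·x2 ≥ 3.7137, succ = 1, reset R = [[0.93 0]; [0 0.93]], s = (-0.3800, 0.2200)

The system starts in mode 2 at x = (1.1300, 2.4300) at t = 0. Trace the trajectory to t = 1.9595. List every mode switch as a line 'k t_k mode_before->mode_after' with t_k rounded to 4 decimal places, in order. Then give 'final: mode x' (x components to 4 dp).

Mode 2: guard c·x = 5.5676 hit at Δt = 0.7957 (t = 0.7957), x⁻ = (5.6065, 2.6795) → reset → x⁺ = (6.0608, 2.9967), jump to mode 1
Mode 1: guard c·x = 13.6543 hit at Δt = 0.7308 (t = 1.5265), x⁻ = (14.0437, -0.5312) → reset → x⁺ = (15.2763, -0.6130), jump to mode 0
Mode 0: flow for 0.4330 to horizon, guard not reached → x = (17.1331, 5.6997)

1 0.7957 2->1
2 1.5265 1->0
final: 0 17.1331 5.6997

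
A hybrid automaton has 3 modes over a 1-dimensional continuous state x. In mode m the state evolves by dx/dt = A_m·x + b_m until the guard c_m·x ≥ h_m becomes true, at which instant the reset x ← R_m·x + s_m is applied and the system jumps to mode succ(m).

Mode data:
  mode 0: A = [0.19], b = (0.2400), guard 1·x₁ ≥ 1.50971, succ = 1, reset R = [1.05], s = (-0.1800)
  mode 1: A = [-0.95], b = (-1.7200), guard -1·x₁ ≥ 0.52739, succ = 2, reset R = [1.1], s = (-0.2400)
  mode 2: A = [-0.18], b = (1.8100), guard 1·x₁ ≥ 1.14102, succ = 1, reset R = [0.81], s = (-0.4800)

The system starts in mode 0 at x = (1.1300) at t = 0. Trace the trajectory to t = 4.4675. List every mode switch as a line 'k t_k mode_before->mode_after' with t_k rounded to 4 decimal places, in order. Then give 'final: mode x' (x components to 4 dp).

Mode 0: guard c·x = 1.5097 hit at Δt = 0.7751 (t = 0.7751), x⁻ = (1.5097) → reset → x⁺ = (1.4052), jump to mode 1
Mode 1: guard c·x = 0.5274 hit at Δt = 0.9671 (t = 1.7422), x⁻ = (-0.5274) → reset → x⁺ = (-0.8201), jump to mode 2
Mode 2: guard c·x = 1.1410 hit at Δt = 1.1047 (t = 2.8469), x⁻ = (1.1410) → reset → x⁺ = (0.4442), jump to mode 1
Mode 1: guard c·x = 0.5274 hit at Δt = 0.5934 (t = 3.4403), x⁻ = (-0.5274) → reset → x⁺ = (-0.8201), jump to mode 2
Mode 2: flow for 1.0272 to horizon, guard not reached → x = (1.0158)

1 0.7751 0->1
2 1.7422 1->2
3 2.8469 2->1
4 3.4403 1->2
final: 2 1.0158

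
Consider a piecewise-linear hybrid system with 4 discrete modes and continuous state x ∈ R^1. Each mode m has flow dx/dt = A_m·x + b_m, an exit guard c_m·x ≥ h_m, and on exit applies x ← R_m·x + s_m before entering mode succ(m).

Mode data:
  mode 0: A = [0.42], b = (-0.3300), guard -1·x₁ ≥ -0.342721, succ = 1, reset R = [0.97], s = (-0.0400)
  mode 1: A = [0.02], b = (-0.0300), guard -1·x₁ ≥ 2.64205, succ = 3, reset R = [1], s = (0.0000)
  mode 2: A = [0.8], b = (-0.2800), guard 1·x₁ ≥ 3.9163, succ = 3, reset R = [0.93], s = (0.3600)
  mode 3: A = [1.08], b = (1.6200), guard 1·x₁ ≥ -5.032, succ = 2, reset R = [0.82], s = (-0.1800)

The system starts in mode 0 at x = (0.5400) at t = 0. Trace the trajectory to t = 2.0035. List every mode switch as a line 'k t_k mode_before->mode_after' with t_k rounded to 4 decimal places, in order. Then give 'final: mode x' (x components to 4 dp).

1 1.4033 0->1
final: 1 0.2779

Mode 0: guard c·x = -0.3427 hit at Δt = 1.4033 (t = 1.4033), x⁻ = (0.3427) → reset → x⁺ = (0.2924), jump to mode 1
Mode 1: flow for 0.6002 to horizon, guard not reached → x = (0.2779)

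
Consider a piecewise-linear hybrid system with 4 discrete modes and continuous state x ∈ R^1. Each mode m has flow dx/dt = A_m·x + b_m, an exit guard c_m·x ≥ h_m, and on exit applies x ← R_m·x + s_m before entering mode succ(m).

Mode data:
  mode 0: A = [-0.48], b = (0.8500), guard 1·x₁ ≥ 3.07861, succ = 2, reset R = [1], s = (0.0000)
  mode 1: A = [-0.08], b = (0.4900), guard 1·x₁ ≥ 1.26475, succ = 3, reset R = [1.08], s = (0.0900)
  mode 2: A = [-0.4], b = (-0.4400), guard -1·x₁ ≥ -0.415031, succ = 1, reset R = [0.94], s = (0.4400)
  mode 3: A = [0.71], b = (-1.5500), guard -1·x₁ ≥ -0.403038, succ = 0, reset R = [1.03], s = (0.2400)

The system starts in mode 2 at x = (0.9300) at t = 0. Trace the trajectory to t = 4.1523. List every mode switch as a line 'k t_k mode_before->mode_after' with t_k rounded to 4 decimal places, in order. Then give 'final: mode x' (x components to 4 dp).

Mode 2: guard c·x = -0.4150 hit at Δt = 0.7315 (t = 0.7315), x⁻ = (0.4150) → reset → x⁺ = (0.8301), jump to mode 1
Mode 1: guard c·x = 1.2648 hit at Δt = 1.0706 (t = 1.8021), x⁻ = (1.2647) → reset → x⁺ = (1.4559), jump to mode 3
Mode 3: guard c·x = -0.4030 hit at Δt = 1.2609 (t = 3.0630), x⁻ = (0.4030) → reset → x⁺ = (0.6551), jump to mode 0
Mode 0: flow for 1.0893 to horizon, guard not reached → x = (1.1094)

1 0.7315 2->1
2 1.8021 1->3
3 3.0630 3->0
final: 0 1.1094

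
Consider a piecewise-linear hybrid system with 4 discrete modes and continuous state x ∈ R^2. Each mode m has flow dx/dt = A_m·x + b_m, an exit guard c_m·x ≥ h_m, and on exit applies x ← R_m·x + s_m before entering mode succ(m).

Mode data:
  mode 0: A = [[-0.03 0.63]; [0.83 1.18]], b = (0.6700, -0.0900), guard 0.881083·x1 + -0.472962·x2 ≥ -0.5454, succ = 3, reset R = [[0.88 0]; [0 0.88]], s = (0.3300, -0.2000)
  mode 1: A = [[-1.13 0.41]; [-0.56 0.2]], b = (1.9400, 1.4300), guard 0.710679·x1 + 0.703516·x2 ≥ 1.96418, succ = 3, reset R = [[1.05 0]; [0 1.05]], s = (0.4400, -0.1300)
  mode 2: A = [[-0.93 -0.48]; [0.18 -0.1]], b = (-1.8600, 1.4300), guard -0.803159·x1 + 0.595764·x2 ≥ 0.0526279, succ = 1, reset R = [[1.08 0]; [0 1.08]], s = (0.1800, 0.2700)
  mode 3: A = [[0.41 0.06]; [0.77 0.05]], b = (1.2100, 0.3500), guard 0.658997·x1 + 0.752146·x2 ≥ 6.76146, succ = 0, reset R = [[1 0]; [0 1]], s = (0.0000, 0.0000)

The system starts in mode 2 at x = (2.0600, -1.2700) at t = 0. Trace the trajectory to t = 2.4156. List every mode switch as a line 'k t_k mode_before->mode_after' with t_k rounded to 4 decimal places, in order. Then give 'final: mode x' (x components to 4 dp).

1 0.8276 2->1
2 1.7192 1->3
final: 3 3.6029 3.0957

Mode 2: guard c·x = 0.0526 hit at Δt = 0.8276 (t = 0.8276), x⁻ = (0.0089, 0.1003) → reset → x⁺ = (0.1896, 0.3784), jump to mode 1
Mode 1: guard c·x = 1.9642 hit at Δt = 0.8916 (t = 1.7192), x⁻ = (1.3896, 1.3882) → reset → x⁺ = (1.8991, 1.3276), jump to mode 3
Mode 3: flow for 0.6964 to horizon, guard not reached → x = (3.6029, 3.0957)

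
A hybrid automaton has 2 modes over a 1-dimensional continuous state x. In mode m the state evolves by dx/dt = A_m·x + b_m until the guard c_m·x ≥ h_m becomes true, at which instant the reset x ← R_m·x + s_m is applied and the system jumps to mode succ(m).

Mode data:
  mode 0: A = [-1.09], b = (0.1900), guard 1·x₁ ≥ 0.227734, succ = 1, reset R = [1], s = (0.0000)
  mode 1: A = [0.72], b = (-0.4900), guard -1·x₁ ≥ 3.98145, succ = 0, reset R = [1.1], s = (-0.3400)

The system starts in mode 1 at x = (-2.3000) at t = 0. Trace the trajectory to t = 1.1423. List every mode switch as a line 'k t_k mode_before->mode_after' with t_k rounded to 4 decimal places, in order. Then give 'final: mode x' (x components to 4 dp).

1 0.6213 1->0
final: 0 -2.5992

Mode 1: guard c·x = 3.9815 hit at Δt = 0.6213 (t = 0.6213), x⁻ = (-3.9815) → reset → x⁺ = (-4.7196), jump to mode 0
Mode 0: flow for 0.5210 to horizon, guard not reached → x = (-2.5992)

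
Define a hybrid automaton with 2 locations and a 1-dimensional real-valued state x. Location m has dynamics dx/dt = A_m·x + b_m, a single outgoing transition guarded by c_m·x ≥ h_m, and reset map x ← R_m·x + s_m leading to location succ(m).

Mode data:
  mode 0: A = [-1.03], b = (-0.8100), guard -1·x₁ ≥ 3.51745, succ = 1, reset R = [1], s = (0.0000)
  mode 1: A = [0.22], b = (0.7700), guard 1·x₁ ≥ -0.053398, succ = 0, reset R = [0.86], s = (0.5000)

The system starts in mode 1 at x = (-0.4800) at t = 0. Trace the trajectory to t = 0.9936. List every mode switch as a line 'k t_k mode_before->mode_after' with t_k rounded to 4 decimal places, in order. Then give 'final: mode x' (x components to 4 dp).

1 0.6006 1->0
final: 0 0.0411

Mode 1: guard c·x = -0.0534 hit at Δt = 0.6006 (t = 0.6006), x⁻ = (-0.0534) → reset → x⁺ = (0.4541), jump to mode 0
Mode 0: flow for 0.3930 to horizon, guard not reached → x = (0.0411)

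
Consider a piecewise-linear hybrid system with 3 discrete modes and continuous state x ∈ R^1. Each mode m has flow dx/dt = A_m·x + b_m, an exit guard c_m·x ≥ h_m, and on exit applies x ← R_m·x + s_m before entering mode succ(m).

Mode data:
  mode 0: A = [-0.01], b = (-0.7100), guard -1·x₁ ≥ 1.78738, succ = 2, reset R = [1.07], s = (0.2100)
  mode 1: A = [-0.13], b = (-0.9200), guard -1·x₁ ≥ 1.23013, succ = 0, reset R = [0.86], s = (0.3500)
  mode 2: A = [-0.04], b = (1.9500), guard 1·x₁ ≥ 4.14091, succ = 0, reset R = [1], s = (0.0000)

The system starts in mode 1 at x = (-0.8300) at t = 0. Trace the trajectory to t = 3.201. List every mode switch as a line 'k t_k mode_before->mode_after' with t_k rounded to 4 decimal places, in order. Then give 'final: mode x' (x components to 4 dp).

1 0.5092 1->0
2 2.0568 0->2
final: 2 0.5546

Mode 1: guard c·x = 1.2301 hit at Δt = 0.5092 (t = 0.5092), x⁻ = (-1.2301) → reset → x⁺ = (-0.7079), jump to mode 0
Mode 0: guard c·x = 1.7874 hit at Δt = 1.5476 (t = 2.0568), x⁻ = (-1.7874) → reset → x⁺ = (-1.7025), jump to mode 2
Mode 2: flow for 1.1442 to horizon, guard not reached → x = (0.5546)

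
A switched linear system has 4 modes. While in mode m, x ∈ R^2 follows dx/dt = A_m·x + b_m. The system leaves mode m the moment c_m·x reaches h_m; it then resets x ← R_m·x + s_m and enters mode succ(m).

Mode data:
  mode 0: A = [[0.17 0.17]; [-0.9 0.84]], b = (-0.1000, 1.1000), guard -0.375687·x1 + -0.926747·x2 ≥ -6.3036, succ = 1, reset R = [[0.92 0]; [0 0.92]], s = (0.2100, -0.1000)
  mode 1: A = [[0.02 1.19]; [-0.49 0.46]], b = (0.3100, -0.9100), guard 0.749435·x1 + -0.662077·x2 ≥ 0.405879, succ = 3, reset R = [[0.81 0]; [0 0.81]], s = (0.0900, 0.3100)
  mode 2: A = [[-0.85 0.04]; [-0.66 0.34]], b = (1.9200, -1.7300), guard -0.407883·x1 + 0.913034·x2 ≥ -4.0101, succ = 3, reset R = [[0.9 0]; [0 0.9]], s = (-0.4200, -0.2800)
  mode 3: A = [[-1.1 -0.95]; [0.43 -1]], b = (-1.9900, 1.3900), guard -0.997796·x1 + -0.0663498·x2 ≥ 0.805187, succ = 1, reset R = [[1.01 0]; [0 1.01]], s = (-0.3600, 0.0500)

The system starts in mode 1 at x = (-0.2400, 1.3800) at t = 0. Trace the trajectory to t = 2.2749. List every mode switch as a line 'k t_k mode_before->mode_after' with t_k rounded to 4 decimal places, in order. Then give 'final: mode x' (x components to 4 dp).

1 0.8760 1->3
2 1.5293 3->1
final: 1 0.0649 1.1733

Mode 1: guard c·x = 0.4059 hit at Δt = 0.8760 (t = 0.8760), x⁻ = (1.2618, 0.8153) → reset → x⁺ = (1.1121, 0.9704), jump to mode 3
Mode 3: guard c·x = 0.8052 hit at Δt = 0.6533 (t = 1.5293), x⁻ = (-0.8835, 1.1505) → reset → x⁺ = (-1.2523, 1.2120), jump to mode 1
Mode 1: flow for 0.7456 to horizon, guard not reached → x = (0.0649, 1.1733)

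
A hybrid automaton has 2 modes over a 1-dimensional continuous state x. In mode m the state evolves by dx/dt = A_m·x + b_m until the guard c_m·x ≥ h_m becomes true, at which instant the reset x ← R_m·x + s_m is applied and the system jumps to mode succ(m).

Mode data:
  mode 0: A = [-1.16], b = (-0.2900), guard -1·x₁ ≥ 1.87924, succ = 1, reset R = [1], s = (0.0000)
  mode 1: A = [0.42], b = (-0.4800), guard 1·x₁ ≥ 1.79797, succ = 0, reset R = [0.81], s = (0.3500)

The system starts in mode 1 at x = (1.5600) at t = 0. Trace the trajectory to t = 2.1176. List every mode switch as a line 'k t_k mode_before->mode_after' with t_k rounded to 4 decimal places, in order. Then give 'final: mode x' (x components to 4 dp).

1 1.0747 1->0
final: 0 0.3634

Mode 1: guard c·x = 1.7980 hit at Δt = 1.0747 (t = 1.0747), x⁻ = (1.7980) → reset → x⁺ = (1.8064), jump to mode 0
Mode 0: flow for 1.0429 to horizon, guard not reached → x = (0.3634)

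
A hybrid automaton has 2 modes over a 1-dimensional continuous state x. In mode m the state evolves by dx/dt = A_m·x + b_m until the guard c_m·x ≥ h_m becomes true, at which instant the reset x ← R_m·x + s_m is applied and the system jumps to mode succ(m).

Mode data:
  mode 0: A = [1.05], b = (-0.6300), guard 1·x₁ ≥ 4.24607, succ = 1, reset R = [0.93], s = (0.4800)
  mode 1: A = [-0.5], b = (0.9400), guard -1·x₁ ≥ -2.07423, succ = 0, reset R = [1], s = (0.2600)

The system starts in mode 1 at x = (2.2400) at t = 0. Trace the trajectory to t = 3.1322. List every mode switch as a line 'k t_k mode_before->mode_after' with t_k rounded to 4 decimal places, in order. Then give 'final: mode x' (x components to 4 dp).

1 1.2341 1->0
2 1.9418 0->1
final: 1 3.2856

Mode 1: guard c·x = -2.0742 hit at Δt = 1.2341 (t = 1.2341), x⁻ = (2.0742) → reset → x⁺ = (2.3342), jump to mode 0
Mode 0: guard c·x = 4.2461 hit at Δt = 0.7077 (t = 1.9418), x⁻ = (4.2461) → reset → x⁺ = (4.4288), jump to mode 1
Mode 1: flow for 1.1904 to horizon, guard not reached → x = (3.2856)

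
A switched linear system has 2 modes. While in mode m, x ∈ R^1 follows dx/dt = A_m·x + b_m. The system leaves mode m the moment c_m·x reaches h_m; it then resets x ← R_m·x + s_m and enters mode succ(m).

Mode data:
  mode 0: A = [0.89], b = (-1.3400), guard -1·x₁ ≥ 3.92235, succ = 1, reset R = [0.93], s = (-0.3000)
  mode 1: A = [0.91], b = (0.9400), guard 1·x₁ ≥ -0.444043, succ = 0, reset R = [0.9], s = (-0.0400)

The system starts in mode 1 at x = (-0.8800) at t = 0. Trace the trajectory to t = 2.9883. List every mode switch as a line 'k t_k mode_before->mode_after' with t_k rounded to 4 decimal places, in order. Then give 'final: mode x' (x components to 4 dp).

1 1.4814 1->0
2 2.6344 0->1
final: 1 -5.0553

Mode 1: guard c·x = -0.4440 hit at Δt = 1.4814 (t = 1.4814), x⁻ = (-0.4440) → reset → x⁺ = (-0.4396), jump to mode 0
Mode 0: guard c·x = 3.9223 hit at Δt = 1.1530 (t = 2.6344), x⁻ = (-3.9223) → reset → x⁺ = (-3.9478), jump to mode 1
Mode 1: flow for 0.3539 to horizon, guard not reached → x = (-5.0553)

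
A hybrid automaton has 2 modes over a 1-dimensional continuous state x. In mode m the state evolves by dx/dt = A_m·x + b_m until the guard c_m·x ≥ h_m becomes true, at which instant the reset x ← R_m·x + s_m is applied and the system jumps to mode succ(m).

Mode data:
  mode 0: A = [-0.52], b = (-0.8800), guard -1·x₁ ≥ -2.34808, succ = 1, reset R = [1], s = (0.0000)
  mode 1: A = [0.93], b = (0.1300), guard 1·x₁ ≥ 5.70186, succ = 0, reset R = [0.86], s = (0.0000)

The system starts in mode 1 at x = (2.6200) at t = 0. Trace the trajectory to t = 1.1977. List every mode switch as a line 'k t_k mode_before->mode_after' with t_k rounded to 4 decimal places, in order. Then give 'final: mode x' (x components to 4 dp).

Mode 1: guard c·x = 5.7019 hit at Δt = 0.8063 (t = 0.8063), x⁻ = (5.7019) → reset → x⁺ = (4.9036), jump to mode 0
Mode 0: flow for 0.3914 to horizon, guard not reached → x = (3.6889)

1 0.8063 1->0
final: 0 3.6889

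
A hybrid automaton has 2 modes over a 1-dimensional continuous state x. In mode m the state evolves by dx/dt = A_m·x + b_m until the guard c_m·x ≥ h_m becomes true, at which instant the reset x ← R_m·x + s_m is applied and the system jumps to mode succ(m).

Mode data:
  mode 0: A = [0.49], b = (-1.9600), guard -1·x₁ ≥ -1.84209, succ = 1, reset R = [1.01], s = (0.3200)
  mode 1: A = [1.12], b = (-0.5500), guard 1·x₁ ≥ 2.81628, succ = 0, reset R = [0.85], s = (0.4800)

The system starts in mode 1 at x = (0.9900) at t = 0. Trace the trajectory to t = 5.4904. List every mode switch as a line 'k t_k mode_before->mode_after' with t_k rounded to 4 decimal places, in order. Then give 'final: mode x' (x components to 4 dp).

1 1.3742 1->0
2 2.7014 0->1
3 2.9866 1->0
4 4.3138 0->1
5 4.5990 1->0
final: 0 2.2570

Mode 1: guard c·x = 2.8163 hit at Δt = 1.3742 (t = 1.3742), x⁻ = (2.8163) → reset → x⁺ = (2.8738), jump to mode 0
Mode 0: guard c·x = -1.8421 hit at Δt = 1.3272 (t = 2.7014), x⁻ = (1.8421) → reset → x⁺ = (2.1805), jump to mode 1
Mode 1: guard c·x = 2.8163 hit at Δt = 0.2852 (t = 2.9866), x⁻ = (2.8163) → reset → x⁺ = (2.8738), jump to mode 0
Mode 0: guard c·x = -1.8421 hit at Δt = 1.3272 (t = 4.3138), x⁻ = (1.8421) → reset → x⁺ = (2.1805), jump to mode 1
Mode 1: guard c·x = 2.8163 hit at Δt = 0.2852 (t = 4.5990), x⁻ = (2.8163) → reset → x⁺ = (2.8738), jump to mode 0
Mode 0: flow for 0.8914 to horizon, guard not reached → x = (2.2570)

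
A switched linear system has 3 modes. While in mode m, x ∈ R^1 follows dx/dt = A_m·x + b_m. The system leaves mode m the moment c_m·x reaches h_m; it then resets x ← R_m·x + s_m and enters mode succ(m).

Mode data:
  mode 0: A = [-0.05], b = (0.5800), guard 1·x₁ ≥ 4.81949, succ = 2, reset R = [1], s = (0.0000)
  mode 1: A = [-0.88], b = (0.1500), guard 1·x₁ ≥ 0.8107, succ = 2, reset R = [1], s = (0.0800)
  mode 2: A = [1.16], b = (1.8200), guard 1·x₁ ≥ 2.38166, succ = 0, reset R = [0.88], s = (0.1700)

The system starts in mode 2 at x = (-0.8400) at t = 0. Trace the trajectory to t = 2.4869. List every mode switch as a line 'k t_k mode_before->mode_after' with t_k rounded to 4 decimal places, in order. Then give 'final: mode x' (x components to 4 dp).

1 1.4569 2->0
final: 0 2.7344

Mode 2: guard c·x = 2.3817 hit at Δt = 1.4569 (t = 1.4569), x⁻ = (2.3817) → reset → x⁺ = (2.2659), jump to mode 0
Mode 0: flow for 1.0300 to horizon, guard not reached → x = (2.7344)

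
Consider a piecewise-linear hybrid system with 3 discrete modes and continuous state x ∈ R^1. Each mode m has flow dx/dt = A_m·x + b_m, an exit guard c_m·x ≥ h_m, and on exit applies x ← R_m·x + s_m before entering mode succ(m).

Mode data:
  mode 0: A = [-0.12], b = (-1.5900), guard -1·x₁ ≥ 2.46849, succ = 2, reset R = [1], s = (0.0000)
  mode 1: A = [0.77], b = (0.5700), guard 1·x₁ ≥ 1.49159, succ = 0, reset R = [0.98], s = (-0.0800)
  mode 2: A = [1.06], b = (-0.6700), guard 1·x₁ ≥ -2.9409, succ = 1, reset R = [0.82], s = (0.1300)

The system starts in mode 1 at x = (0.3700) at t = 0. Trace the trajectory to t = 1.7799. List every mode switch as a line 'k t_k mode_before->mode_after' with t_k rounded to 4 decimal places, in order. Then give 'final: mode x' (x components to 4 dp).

Mode 1: guard c·x = 1.4916 hit at Δt = 0.9068 (t = 0.9068), x⁻ = (1.4916) → reset → x⁺ = (1.3818), jump to mode 0
Mode 0: flow for 0.8731 to horizon, guard not reached → x = (-0.0737)

1 0.9068 1->0
final: 0 -0.0737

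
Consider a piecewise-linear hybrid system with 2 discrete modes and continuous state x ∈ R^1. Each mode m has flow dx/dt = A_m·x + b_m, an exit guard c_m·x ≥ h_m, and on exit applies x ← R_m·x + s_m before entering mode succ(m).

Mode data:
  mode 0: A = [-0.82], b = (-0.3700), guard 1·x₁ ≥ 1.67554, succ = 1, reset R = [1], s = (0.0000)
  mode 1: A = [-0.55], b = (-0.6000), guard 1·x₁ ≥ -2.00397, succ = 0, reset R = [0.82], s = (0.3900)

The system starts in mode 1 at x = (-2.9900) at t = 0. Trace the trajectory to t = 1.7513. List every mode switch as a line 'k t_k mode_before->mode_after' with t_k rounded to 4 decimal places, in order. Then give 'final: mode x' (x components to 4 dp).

1 1.3315 1->0
final: 0 -1.0197

Mode 1: guard c·x = -2.0040 hit at Δt = 1.3315 (t = 1.3315), x⁻ = (-2.0040) → reset → x⁺ = (-1.2533), jump to mode 0
Mode 0: flow for 0.4198 to horizon, guard not reached → x = (-1.0197)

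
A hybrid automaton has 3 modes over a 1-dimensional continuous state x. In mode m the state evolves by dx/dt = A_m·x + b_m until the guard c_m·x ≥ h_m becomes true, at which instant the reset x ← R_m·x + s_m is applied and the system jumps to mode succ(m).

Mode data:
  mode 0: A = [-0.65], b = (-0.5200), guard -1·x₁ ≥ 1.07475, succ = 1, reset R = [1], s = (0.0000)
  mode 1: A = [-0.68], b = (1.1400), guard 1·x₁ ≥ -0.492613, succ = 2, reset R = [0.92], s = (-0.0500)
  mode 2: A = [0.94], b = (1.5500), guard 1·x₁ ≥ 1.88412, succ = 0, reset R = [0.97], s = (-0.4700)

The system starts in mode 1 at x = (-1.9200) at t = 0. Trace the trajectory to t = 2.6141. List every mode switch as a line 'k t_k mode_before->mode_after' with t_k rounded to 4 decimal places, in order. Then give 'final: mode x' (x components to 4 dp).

Mode 1: guard c·x = -0.4926 hit at Δt = 0.7436 (t = 0.7436), x⁻ = (-0.4926) → reset → x⁺ = (-0.5032), jump to mode 2
Mode 2: guard c·x = 1.8841 hit at Δt = 1.1980 (t = 1.9416), x⁻ = (1.8841) → reset → x⁺ = (1.3576), jump to mode 0
Mode 0: flow for 0.6725 to horizon, guard not reached → x = (0.5936)

1 0.7436 1->2
2 1.9416 2->0
final: 0 0.5936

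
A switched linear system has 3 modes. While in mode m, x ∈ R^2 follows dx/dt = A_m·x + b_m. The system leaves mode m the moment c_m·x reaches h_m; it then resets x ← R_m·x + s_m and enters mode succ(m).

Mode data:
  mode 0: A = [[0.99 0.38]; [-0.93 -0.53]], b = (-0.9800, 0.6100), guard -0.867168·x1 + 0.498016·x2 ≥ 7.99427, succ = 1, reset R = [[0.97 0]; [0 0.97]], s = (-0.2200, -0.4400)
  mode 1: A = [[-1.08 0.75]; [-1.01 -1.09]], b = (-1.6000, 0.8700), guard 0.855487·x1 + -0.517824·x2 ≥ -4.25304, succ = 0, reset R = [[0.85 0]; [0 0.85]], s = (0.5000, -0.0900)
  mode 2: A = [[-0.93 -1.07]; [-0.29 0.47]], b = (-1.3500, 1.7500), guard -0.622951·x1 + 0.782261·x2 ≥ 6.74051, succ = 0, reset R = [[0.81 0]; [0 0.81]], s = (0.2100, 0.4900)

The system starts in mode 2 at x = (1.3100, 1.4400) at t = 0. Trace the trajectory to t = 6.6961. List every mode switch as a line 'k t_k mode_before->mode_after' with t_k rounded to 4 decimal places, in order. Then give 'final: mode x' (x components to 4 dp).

Mode 2: guard c·x = 6.7405 hit at Δt = 1.2245 (t = 1.2245), x⁻ = (-3.4701, 5.8533) → reset → x⁺ = (-2.6008, 5.2312), jump to mode 0
Mode 0: guard c·x = 7.9943 hit at Δt = 1.1054 (t = 2.3299), x⁻ = (-5.4820, 6.5068) → reset → x⁺ = (-5.5375, 5.8716), jump to mode 1
Mode 1: guard c·x = -4.2530 hit at Δt = 0.5609 (t = 2.8908), x⁻ = (-1.9607, 4.9740) → reset → x⁺ = (-1.1666, 4.1379), jump to mode 0
Mode 0: guard c·x = 7.9943 hit at Δt = 2.2772 (t = 5.1680), x⁻ = (-5.7735, 5.9991) → reset → x⁺ = (-5.8203, 5.3792), jump to mode 1
Mode 1: guard c·x = -4.2530 hit at Δt = 0.5880 (t = 5.7560), x⁻ = (-2.0886, 4.7627) → reset → x⁺ = (-1.2753, 3.9583), jump to mode 0
Mode 0: flow for 0.9401 to horizon, guard not reached → x = (-2.4289, 4.1066)

1 1.2245 2->0
2 2.3299 0->1
3 2.8908 1->0
4 5.1680 0->1
5 5.7560 1->0
final: 0 -2.4289 4.1066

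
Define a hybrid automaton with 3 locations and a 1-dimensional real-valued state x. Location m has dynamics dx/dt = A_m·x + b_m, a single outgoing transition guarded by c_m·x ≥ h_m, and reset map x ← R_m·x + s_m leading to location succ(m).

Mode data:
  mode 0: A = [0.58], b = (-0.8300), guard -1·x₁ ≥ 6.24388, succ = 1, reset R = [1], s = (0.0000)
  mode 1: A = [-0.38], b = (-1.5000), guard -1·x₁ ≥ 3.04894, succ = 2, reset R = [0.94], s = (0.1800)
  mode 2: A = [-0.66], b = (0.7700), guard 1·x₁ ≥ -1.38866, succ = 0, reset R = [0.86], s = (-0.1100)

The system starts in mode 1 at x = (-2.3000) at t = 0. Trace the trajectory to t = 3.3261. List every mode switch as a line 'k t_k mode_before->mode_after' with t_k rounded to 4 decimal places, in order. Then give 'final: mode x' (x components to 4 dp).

Mode 1: guard c·x = 3.0489 hit at Δt = 1.5955 (t = 1.5955), x⁻ = (-3.0489) → reset → x⁺ = (-2.6860), jump to mode 2
Mode 2: guard c·x = -1.3887 hit at Δt = 0.6221 (t = 2.2176), x⁻ = (-1.3887) → reset → x⁺ = (-1.3042), jump to mode 0
Mode 0: flow for 1.1085 to horizon, guard not reached → x = (-3.7716)

1 1.5955 1->2
2 2.2176 2->0
final: 0 -3.7716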